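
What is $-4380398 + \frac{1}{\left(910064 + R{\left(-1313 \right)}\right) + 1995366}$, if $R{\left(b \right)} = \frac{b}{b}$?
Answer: $- \frac{12726944141537}{2905431} \approx -4.3804 \cdot 10^{6}$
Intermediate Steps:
$R{\left(b \right)} = 1$
$-4380398 + \frac{1}{\left(910064 + R{\left(-1313 \right)}\right) + 1995366} = -4380398 + \frac{1}{\left(910064 + 1\right) + 1995366} = -4380398 + \frac{1}{910065 + 1995366} = -4380398 + \frac{1}{2905431} = - \frac{12726944141537}{2905431}$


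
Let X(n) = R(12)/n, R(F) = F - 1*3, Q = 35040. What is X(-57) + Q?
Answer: 665757/19 ≈ 35040.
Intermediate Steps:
R(F) = -3 + F (R(F) = F - 3 = -3 + F)
X(n) = 9/n (X(n) = (-3 + 12)/n = 9/n)
X(-57) + Q = 9/(-57) + 35040 = 9*(-1/57) + 35040 = -3/19 + 35040 = 665757/19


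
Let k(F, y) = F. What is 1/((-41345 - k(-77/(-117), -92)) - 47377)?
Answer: -117/10380551 ≈ -1.1271e-5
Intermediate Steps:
1/((-41345 - k(-77/(-117), -92)) - 47377) = 1/((-41345 - (-77)/(-117)) - 47377) = 1/((-41345 - (-77)*(-1)/117) - 47377) = 1/((-41345 - 1*77/117) - 47377) = 1/((-41345 - 77/117) - 47377) = 1/(-4837442/117 - 47377) = 1/(-10380551/117) = -117/10380551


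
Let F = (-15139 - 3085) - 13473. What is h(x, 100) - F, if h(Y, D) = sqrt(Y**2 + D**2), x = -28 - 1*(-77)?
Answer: 31697 + sqrt(12401) ≈ 31808.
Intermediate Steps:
x = 49 (x = -28 + 77 = 49)
F = -31697 (F = -18224 - 13473 = -31697)
h(Y, D) = sqrt(D**2 + Y**2)
h(x, 100) - F = sqrt(100**2 + 49**2) - 1*(-31697) = sqrt(10000 + 2401) + 31697 = sqrt(12401) + 31697 = 31697 + sqrt(12401)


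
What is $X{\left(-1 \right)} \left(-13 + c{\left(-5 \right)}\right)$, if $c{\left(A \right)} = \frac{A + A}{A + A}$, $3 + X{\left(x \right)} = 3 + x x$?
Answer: $-12$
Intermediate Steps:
$X{\left(x \right)} = x^{2}$ ($X{\left(x \right)} = -3 + \left(3 + x x\right) = -3 + \left(3 + x^{2}\right) = x^{2}$)
$c{\left(A \right)} = 1$ ($c{\left(A \right)} = \frac{2 A}{2 A} = 2 A \frac{1}{2 A} = 1$)
$X{\left(-1 \right)} \left(-13 + c{\left(-5 \right)}\right) = \left(-1\right)^{2} \left(-13 + 1\right) = 1 \left(-12\right) = -12$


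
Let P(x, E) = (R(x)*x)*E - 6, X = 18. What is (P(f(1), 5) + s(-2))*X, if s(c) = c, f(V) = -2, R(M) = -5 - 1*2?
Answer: 1116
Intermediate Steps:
R(M) = -7 (R(M) = -5 - 2 = -7)
P(x, E) = -6 - 7*E*x (P(x, E) = (-7*x)*E - 6 = -7*E*x - 6 = -6 - 7*E*x)
(P(f(1), 5) + s(-2))*X = ((-6 - 7*5*(-2)) - 2)*18 = ((-6 + 70) - 2)*18 = (64 - 2)*18 = 62*18 = 1116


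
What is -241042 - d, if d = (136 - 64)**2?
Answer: -246226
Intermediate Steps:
d = 5184 (d = 72**2 = 5184)
-241042 - d = -241042 - 1*5184 = -241042 - 5184 = -246226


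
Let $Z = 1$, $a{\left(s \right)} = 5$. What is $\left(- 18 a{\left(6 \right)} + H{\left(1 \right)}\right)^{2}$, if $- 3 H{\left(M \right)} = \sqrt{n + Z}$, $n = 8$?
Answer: $8281$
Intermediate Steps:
$H{\left(M \right)} = -1$ ($H{\left(M \right)} = - \frac{\sqrt{8 + 1}}{3} = - \frac{\sqrt{9}}{3} = \left(- \frac{1}{3}\right) 3 = -1$)
$\left(- 18 a{\left(6 \right)} + H{\left(1 \right)}\right)^{2} = \left(\left(-18\right) 5 - 1\right)^{2} = \left(-90 - 1\right)^{2} = \left(-91\right)^{2} = 8281$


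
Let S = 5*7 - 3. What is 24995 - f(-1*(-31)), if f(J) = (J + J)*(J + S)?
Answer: 21089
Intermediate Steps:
S = 32 (S = 35 - 3 = 32)
f(J) = 2*J*(32 + J) (f(J) = (J + J)*(J + 32) = (2*J)*(32 + J) = 2*J*(32 + J))
24995 - f(-1*(-31)) = 24995 - 2*(-1*(-31))*(32 - 1*(-31)) = 24995 - 2*31*(32 + 31) = 24995 - 2*31*63 = 24995 - 1*3906 = 24995 - 3906 = 21089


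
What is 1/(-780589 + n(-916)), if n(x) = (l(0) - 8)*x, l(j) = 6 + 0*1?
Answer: -1/778757 ≈ -1.2841e-6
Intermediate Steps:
l(j) = 6 (l(j) = 6 + 0 = 6)
n(x) = -2*x (n(x) = (6 - 8)*x = -2*x)
1/(-780589 + n(-916)) = 1/(-780589 - 2*(-916)) = 1/(-780589 + 1832) = 1/(-778757) = -1/778757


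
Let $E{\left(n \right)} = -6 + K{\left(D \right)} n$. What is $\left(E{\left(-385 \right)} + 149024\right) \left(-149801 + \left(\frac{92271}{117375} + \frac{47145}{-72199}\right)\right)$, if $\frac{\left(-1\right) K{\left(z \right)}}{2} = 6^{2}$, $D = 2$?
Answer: $- \frac{74787634275161687466}{2824785875} \approx -2.6475 \cdot 10^{10}$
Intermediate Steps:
$K{\left(z \right)} = -72$ ($K{\left(z \right)} = - 2 \cdot 6^{2} = \left(-2\right) 36 = -72$)
$E{\left(n \right)} = -6 - 72 n$
$\left(E{\left(-385 \right)} + 149024\right) \left(-149801 + \left(\frac{92271}{117375} + \frac{47145}{-72199}\right)\right) = \left(\left(-6 - -27720\right) + 149024\right) \left(-149801 + \left(\frac{92271}{117375} + \frac{47145}{-72199}\right)\right) = \left(\left(-6 + 27720\right) + 149024\right) \left(-149801 + \left(92271 \cdot \frac{1}{117375} + 47145 \left(- \frac{1}{72199}\right)\right)\right) = \left(27714 + 149024\right) \left(-149801 + \left(\frac{30757}{39125} - \frac{47145}{72199}\right)\right) = 176738 \left(-149801 + \frac{376076518}{2824785875}\right) = 176738 \left(- \frac{423155372784357}{2824785875}\right) = - \frac{74787634275161687466}{2824785875}$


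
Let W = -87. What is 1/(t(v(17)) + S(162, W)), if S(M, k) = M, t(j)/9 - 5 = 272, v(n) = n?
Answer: 1/2655 ≈ 0.00037665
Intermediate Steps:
t(j) = 2493 (t(j) = 45 + 9*272 = 45 + 2448 = 2493)
1/(t(v(17)) + S(162, W)) = 1/(2493 + 162) = 1/2655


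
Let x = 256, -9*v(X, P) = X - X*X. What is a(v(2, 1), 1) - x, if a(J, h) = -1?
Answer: -257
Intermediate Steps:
v(X, P) = -X/9 + X²/9 (v(X, P) = -(X - X*X)/9 = -(X - X²)/9 = -X/9 + X²/9)
a(v(2, 1), 1) - x = -1 - 1*256 = -1 - 256 = -257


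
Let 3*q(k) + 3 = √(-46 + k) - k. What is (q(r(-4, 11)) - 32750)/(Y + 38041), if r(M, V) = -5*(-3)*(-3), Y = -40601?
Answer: 1023/80 - I*√91/7680 ≈ 12.788 - 0.0012421*I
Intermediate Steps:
r(M, V) = -45 (r(M, V) = 15*(-3) = -45)
q(k) = -1 - k/3 + √(-46 + k)/3 (q(k) = -1 + (√(-46 + k) - k)/3 = -1 + (-k/3 + √(-46 + k)/3) = -1 - k/3 + √(-46 + k)/3)
(q(r(-4, 11)) - 32750)/(Y + 38041) = ((-1 - ⅓*(-45) + √(-46 - 45)/3) - 32750)/(-40601 + 38041) = ((-1 + 15 + √(-91)/3) - 32750)/(-2560) = ((-1 + 15 + (I*√91)/3) - 32750)*(-1/2560) = ((-1 + 15 + I*√91/3) - 32750)*(-1/2560) = ((14 + I*√91/3) - 32750)*(-1/2560) = (-32736 + I*√91/3)*(-1/2560) = 1023/80 - I*√91/7680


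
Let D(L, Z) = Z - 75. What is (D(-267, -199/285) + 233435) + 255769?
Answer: 139401566/285 ≈ 4.8913e+5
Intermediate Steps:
D(L, Z) = -75 + Z
(D(-267, -199/285) + 233435) + 255769 = ((-75 - 199/285) + 233435) + 255769 = (-21574/285 + 233435) + 255769 = 66507401/285 + 255769 = 139401566/285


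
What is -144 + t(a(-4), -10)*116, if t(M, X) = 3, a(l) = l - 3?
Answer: 204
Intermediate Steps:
a(l) = -3 + l
-144 + t(a(-4), -10)*116 = -144 + 3*116 = -144 + 348 = 204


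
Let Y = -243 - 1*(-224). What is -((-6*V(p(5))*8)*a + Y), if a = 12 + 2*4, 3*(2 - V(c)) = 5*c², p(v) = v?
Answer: -38061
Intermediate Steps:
V(c) = 2 - 5*c²/3
Y = -19 (Y = -243 + 224 = -19)
a = 20 (a = 12 + 8 = 20)
-((-6*V(p(5))*8)*a + Y) = -((-6*(2 - 5/3*5²)*8)*20 - 19) = -((-6*(2 - 5/3*25)*8)*20 - 19) = -((-6*(2 - 125/3)*8)*20 - 19) = -((-6*(-119/3)*8)*20 - 19) = -((238*8)*20 - 19) = -(1904*20 - 19) = -(38080 - 19) = -1*38061 = -38061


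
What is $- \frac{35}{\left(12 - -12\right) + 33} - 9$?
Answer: $- \frac{548}{57} \approx -9.614$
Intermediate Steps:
$- \frac{35}{\left(12 - -12\right) + 33} - 9 = - \frac{35}{\left(12 + 12\right) + 33} - 9 = - \frac{35}{24 + 33} - 9 = - \frac{35}{57} - 9 = - \frac{548}{57}$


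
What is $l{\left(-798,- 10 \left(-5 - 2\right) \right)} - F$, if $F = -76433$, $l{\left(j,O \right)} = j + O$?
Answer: $75705$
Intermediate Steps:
$l{\left(j,O \right)} = O + j$
$l{\left(-798,- 10 \left(-5 - 2\right) \right)} - F = \left(- 10 \left(-5 - 2\right) - 798\right) - -76433 = \left(\left(-10\right) \left(-7\right) - 798\right) + 76433 = \left(70 - 798\right) + 76433 = -728 + 76433 = 75705$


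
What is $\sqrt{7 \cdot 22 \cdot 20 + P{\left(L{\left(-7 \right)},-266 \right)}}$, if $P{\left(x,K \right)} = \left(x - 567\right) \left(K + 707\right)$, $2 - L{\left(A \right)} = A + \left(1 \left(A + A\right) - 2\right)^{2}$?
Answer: $i \sqrt{355894} \approx 596.57 i$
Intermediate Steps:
$L{\left(A \right)} = 2 - A - \left(-2 + 2 A\right)^{2}$ ($L{\left(A \right)} = 2 - \left(A + \left(1 \left(A + A\right) - 2\right)^{2}\right) = 2 - \left(A + \left(1 \cdot 2 A - 2\right)^{2}\right) = 2 - \left(A + \left(2 A - 2\right)^{2}\right) = 2 - \left(A + \left(-2 + 2 A\right)^{2}\right) = 2 - A - \left(-2 + 2 A\right)^{2}$)
$P{\left(x,K \right)} = \left(-567 + x\right) \left(707 + K\right)$
$\sqrt{7 \cdot 22 \cdot 20 + P{\left(L{\left(-7 \right)},-266 \right)}} = \sqrt{7 \cdot 22 \cdot 20 - \left(250047 - 441 \left(2 - -7 - 4 \left(-1 - 7\right)^{2}\right)\right)} = \sqrt{154 \cdot 20 + \left(-400869 + 150822 + 707 \left(2 + 7 - 4 \left(-8\right)^{2}\right) - 266 \left(2 + 7 - 4 \left(-8\right)^{2}\right)\right)} = \sqrt{3080 + \left(-400869 + 150822 + 707 \left(2 + 7 - 256\right) - 266 \left(2 + 7 - 256\right)\right)} = \sqrt{3080 + \left(-400869 + 150822 + 707 \left(-247\right) - -65702\right)} = \sqrt{3080 + \left(-400869 + 150822 - 174629 + 65702\right)} = \sqrt{3080 - 358974} = \sqrt{-355894} = i \sqrt{355894}$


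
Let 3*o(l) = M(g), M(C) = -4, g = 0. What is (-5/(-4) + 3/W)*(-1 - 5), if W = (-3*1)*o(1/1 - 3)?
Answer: -12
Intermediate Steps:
o(l) = -4/3 (o(l) = (⅓)*(-4) = -4/3)
W = 4 (W = -3*1*(-4/3) = -3*(-4/3) = 4)
(-5/(-4) + 3/W)*(-1 - 5) = (-5/(-4) + 3/4)*(-1 - 5) = (-5*(-¼) + 3*(¼))*(-6) = (5/4 + ¾)*(-6) = 2*(-6) = -12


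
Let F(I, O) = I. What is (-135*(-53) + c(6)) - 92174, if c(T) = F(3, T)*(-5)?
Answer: -85034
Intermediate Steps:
c(T) = -15 (c(T) = 3*(-5) = -15)
(-135*(-53) + c(6)) - 92174 = (-135*(-53) - 15) - 92174 = (7155 - 15) - 92174 = 7140 - 92174 = -85034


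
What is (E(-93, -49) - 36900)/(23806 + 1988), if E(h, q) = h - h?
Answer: -2050/1433 ≈ -1.4306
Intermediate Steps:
E(h, q) = 0
(E(-93, -49) - 36900)/(23806 + 1988) = (0 - 36900)/(23806 + 1988) = -36900/25794 = -36900*1/25794 = -2050/1433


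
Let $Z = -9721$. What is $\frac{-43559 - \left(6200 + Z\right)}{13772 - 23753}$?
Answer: $\frac{13346}{3327} \approx 4.0114$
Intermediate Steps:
$\frac{-43559 - \left(6200 + Z\right)}{13772 - 23753} = \frac{-43559 - -3521}{13772 - 23753} = \frac{-43559 + \left(-6200 + 9721\right)}{-9981} = \left(-43559 + 3521\right) \left(- \frac{1}{9981}\right) = \left(-40038\right) \left(- \frac{1}{9981}\right) = \frac{13346}{3327}$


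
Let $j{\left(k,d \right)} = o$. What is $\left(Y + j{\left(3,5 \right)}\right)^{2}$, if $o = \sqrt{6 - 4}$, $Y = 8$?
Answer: $\left(8 + \sqrt{2}\right)^{2} \approx 88.627$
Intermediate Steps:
$o = \sqrt{2} \approx 1.4142$
$j{\left(k,d \right)} = \sqrt{2}$
$\left(Y + j{\left(3,5 \right)}\right)^{2} = \left(8 + \sqrt{2}\right)^{2}$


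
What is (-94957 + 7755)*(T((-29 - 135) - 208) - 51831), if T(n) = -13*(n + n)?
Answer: 3676349118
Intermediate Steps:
T(n) = -26*n
(-94957 + 7755)*(T((-29 - 135) - 208) - 51831) = (-94957 + 7755)*(-26*((-29 - 135) - 208) - 51831) = -87202*(-26*(-164 - 208) - 51831) = -87202*(-26*(-372) - 51831) = -87202*(9672 - 51831) = -87202*(-42159) = 3676349118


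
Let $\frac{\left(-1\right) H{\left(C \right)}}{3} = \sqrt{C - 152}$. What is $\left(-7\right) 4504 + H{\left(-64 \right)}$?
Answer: $-31528 - 18 i \sqrt{6} \approx -31528.0 - 44.091 i$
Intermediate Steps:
$H{\left(C \right)} = - 3 \sqrt{-152 + C}$ ($H{\left(C \right)} = - 3 \sqrt{C - 152} = - 3 \sqrt{-152 + C}$)
$\left(-7\right) 4504 + H{\left(-64 \right)} = \left(-7\right) 4504 - 3 \sqrt{-152 - 64} = -31528 - 3 \sqrt{-216} = -31528 - 3 \cdot 6 i \sqrt{6} = -31528 - 18 i \sqrt{6}$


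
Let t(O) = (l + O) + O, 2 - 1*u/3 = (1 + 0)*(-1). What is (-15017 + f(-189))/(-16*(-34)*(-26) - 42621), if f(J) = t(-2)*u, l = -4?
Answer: 15089/56765 ≈ 0.26582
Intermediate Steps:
u = 9 (u = 6 - 3*(1 + 0)*(-1) = 6 - 3*(-1) = 6 + 3 = 9)
t(O) = -4 + 2*O (t(O) = (-4 + O) + O = -4 + 2*O)
f(J) = -72 (f(J) = (-4 + 2*(-2))*9 = (-4 - 4)*9 = -8*9 = -72)
(-15017 + f(-189))/(-16*(-34)*(-26) - 42621) = (-15017 - 72)/(-16*(-34)*(-26) - 42621) = -15089/(544*(-26) - 42621) = -15089/(-14144 - 42621) = -15089/(-56765) = -15089*(-1/56765) = 15089/56765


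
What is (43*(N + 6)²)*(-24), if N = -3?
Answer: -9288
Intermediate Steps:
(43*(N + 6)²)*(-24) = (43*(-3 + 6)²)*(-24) = (43*3²)*(-24) = (43*9)*(-24) = 387*(-24) = -9288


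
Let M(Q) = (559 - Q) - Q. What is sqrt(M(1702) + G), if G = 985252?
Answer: sqrt(982407) ≈ 991.16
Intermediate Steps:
M(Q) = 559 - 2*Q
sqrt(M(1702) + G) = sqrt((559 - 2*1702) + 985252) = sqrt((559 - 3404) + 985252) = sqrt(-2845 + 985252) = sqrt(982407)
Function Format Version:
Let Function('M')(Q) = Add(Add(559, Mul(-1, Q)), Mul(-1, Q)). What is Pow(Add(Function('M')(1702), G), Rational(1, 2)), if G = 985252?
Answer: Pow(982407, Rational(1, 2)) ≈ 991.16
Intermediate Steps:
Function('M')(Q) = Add(559, Mul(-2, Q))
Pow(Add(Function('M')(1702), G), Rational(1, 2)) = Pow(Add(Add(559, Mul(-2, 1702)), 985252), Rational(1, 2)) = Pow(Add(Add(559, -3404), 985252), Rational(1, 2)) = Pow(Add(-2845, 985252), Rational(1, 2)) = Pow(982407, Rational(1, 2))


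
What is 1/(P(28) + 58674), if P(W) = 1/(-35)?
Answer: 35/2053589 ≈ 1.7043e-5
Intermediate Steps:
P(W) = -1/35
1/(P(28) + 58674) = 1/(-1/35 + 58674) = 1/(2053589/35) = 35/2053589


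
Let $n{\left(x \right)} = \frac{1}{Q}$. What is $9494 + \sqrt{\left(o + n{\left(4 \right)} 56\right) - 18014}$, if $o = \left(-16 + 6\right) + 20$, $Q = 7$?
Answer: $9494 + 2 i \sqrt{4499} \approx 9494.0 + 134.15 i$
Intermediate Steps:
$o = 10$ ($o = -10 + 20 = 10$)
$n{\left(x \right)} = \frac{1}{7}$
$9494 + \sqrt{\left(o + n{\left(4 \right)} 56\right) - 18014} = 9494 + \sqrt{\left(10 + \frac{1}{7} \cdot 56\right) - 18014} = 9494 + \sqrt{\left(10 + 8\right) - 18014} = 9494 + \sqrt{18 - 18014} = 9494 + \sqrt{-17996} = 9494 + 2 i \sqrt{4499}$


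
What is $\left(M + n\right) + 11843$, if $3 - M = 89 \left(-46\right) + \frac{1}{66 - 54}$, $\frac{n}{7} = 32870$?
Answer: $\frac{2952359}{12} \approx 2.4603 \cdot 10^{5}$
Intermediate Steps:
$n = 230090$ ($n = 7 \cdot 32870 = 230090$)
$M = \frac{49163}{12}$ ($M = 3 - \left(89 \left(-46\right) + \frac{1}{66 - 54}\right) = 3 - \left(-4094 + \frac{1}{12}\right) = 3 - - \frac{49127}{12} = 3 + \frac{49127}{12} = \frac{49163}{12} \approx 4096.9$)
$\left(M + n\right) + 11843 = \left(\frac{49163}{12} + 230090\right) + 11843 = \frac{2810243}{12} + 11843 = \frac{2952359}{12}$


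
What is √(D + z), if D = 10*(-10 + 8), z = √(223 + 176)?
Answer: √(-20 + √399) ≈ 0.15816*I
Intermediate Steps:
z = √399 ≈ 19.975
D = -20 (D = 10*(-2) = -20)
√(D + z) = √(-20 + √399)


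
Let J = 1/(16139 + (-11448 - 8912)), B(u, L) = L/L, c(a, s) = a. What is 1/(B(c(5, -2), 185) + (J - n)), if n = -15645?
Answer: 4221/66041765 ≈ 6.3914e-5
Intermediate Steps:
B(u, L) = 1
J = -1/4221 (J = 1/(16139 - 20360) = 1/(-4221) = -1/4221 ≈ -0.00023691)
1/(B(c(5, -2), 185) + (J - n)) = 1/(1 + (-1/4221 - 1*(-15645))) = 1/(1 + (-1/4221 + 15645)) = 1/(1 + 66037544/4221) = 1/(66041765/4221) = 4221/66041765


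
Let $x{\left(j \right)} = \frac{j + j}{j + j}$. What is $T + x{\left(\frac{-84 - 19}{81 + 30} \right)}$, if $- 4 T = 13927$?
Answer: $- \frac{13923}{4} \approx -3480.8$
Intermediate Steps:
$x{\left(j \right)} = 1$ ($x{\left(j \right)} = \frac{2 j}{2 j} = 2 j \frac{1}{2 j} = 1$)
$T = - \frac{13927}{4}$ ($T = \left(- \frac{1}{4}\right) 13927 = - \frac{13927}{4} \approx -3481.8$)
$T + x{\left(\frac{-84 - 19}{81 + 30} \right)} = - \frac{13927}{4} + 1 = - \frac{13923}{4}$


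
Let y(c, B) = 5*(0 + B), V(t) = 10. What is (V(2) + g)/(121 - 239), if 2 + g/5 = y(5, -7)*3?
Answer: 525/118 ≈ 4.4492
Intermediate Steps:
y(c, B) = 5*B
g = -535 (g = -10 + 5*((5*(-7))*3) = -10 + 5*(-35*3) = -10 + 5*(-105) = -10 - 525 = -535)
(V(2) + g)/(121 - 239) = (10 - 535)/(121 - 239) = -525/(-118) = -525*(-1/118) = 525/118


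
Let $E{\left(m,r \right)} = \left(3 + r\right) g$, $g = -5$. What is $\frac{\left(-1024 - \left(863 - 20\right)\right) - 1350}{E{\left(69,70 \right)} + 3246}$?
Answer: $- \frac{3217}{2881} \approx -1.1166$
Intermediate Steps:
$E{\left(m,r \right)} = -15 - 5 r$ ($E{\left(m,r \right)} = \left(3 + r\right) \left(-5\right) = -15 - 5 r$)
$\frac{\left(-1024 - \left(863 - 20\right)\right) - 1350}{E{\left(69,70 \right)} + 3246} = \frac{\left(-1024 - \left(863 - 20\right)\right) - 1350}{\left(-15 - 350\right) + 3246} = \frac{\left(-1024 - 843\right) - 1350}{-365 + 3246} = \frac{\left(-1024 - 843\right) - 1350}{2881} = \left(-1867 - 1350\right) \frac{1}{2881} = \left(-3217\right) \frac{1}{2881} = - \frac{3217}{2881}$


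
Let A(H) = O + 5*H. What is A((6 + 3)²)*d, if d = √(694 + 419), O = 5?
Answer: 410*√1113 ≈ 13678.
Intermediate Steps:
d = √1113 ≈ 33.362
A(H) = 5 + 5*H
A((6 + 3)²)*d = (5 + 5*(6 + 3)²)*√1113 = (5 + 5*9²)*√1113 = (5 + 5*81)*√1113 = (5 + 405)*√1113 = 410*√1113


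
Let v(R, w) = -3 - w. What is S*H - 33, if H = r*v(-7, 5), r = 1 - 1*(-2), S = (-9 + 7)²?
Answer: -129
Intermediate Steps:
S = 4 (S = (-2)² = 4)
r = 3 (r = 1 + 2 = 3)
H = -24 (H = 3*(-3 - 1*5) = 3*(-3 - 5) = 3*(-8) = -24)
S*H - 33 = 4*(-24) - 33 = -96 - 33 = -129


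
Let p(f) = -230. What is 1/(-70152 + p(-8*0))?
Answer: -1/70382 ≈ -1.4208e-5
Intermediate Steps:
1/(-70152 + p(-8*0)) = 1/(-70152 - 230) = 1/(-70382) = -1/70382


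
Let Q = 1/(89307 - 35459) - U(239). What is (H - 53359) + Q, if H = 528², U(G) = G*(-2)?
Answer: 12164424745/53848 ≈ 2.2590e+5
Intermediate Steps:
U(G) = -2*G
H = 278784
Q = 25739345/53848 (Q = 1/(89307 - 35459) - (-2)*239 = 1/53848 - 1*(-478) = 1/53848 + 478 = 25739345/53848 ≈ 478.00)
(H - 53359) + Q = (278784 - 53359) + 25739345/53848 = 225425 + 25739345/53848 = 12164424745/53848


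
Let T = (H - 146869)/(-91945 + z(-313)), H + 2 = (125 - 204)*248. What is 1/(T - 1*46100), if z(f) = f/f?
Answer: -91944/4238451937 ≈ -2.1693e-5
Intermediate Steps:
z(f) = 1
H = -19594 (H = -2 + (125 - 204)*248 = -2 - 79*248 = -2 - 19592 = -19594)
T = 166463/91944 (T = (-19594 - 146869)/(-91945 + 1) = -166463/(-91944) = -166463*(-1/91944) = 166463/91944 ≈ 1.8105)
1/(T - 1*46100) = 1/(166463/91944 - 1*46100) = 1/(166463/91944 - 46100) = 1/(-4238451937/91944) = -91944/4238451937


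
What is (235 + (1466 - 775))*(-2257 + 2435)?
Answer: 164828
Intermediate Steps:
(235 + (1466 - 775))*(-2257 + 2435) = (235 + 691)*178 = 926*178 = 164828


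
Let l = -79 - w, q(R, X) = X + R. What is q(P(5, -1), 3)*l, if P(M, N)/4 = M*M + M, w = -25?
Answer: -6642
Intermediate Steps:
P(M, N) = 4*M + 4*M² (P(M, N) = 4*(M*M + M) = 4*(M² + M) = 4*(M + M²) = 4*M + 4*M²)
q(R, X) = R + X
l = -54 (l = -79 - 1*(-25) = -79 + 25 = -54)
q(P(5, -1), 3)*l = (4*5*(1 + 5) + 3)*(-54) = (4*5*6 + 3)*(-54) = (120 + 3)*(-54) = 123*(-54) = -6642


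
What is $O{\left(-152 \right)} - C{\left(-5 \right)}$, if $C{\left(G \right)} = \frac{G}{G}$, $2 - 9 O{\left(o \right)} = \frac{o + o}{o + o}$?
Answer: $- \frac{8}{9} \approx -0.88889$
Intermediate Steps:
$O{\left(o \right)} = \frac{1}{9}$ ($O{\left(o \right)} = \frac{2}{9} - \frac{\left(o + o\right) \frac{1}{o + o}}{9} = \frac{2}{9} - \frac{2 o \frac{1}{2 o}}{9} = \frac{2}{9} - \frac{1}{9} = \frac{1}{9}$)
$C{\left(G \right)} = 1$
$O{\left(-152 \right)} - C{\left(-5 \right)} = \frac{1}{9} - 1 = - \frac{8}{9}$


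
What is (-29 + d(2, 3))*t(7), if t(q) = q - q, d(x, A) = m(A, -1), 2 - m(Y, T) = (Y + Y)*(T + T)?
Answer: 0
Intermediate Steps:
m(Y, T) = 2 - 4*T*Y (m(Y, T) = 2 - (Y + Y)*(T + T) = 2 - 2*Y*2*T = 2 - 4*T*Y)
d(x, A) = 2 + 4*A (d(x, A) = 2 - 4*(-1)*A = 2 + 4*A)
t(q) = 0
(-29 + d(2, 3))*t(7) = (-29 + (2 + 4*3))*0 = (-29 + (2 + 12))*0 = (-29 + 14)*0 = -15*0 = 0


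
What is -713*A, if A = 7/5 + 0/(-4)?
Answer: -4991/5 ≈ -998.20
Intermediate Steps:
A = 7/5 (A = 7*(⅕) + 0*(-¼) = 7/5 + 0 = 7/5 ≈ 1.4000)
-713*A = -713*7/5 = -4991/5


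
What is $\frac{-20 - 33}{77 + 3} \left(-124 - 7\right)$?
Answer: $\frac{6943}{80} \approx 86.787$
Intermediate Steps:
$\frac{-20 - 33}{77 + 3} \left(-124 - 7\right) = - \frac{53}{80} \left(-131\right) = \left(-53\right) \frac{1}{80} \left(-131\right) = \left(- \frac{53}{80}\right) \left(-131\right) = \frac{6943}{80}$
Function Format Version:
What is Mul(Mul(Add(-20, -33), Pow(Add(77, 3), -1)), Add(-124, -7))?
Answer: Rational(6943, 80) ≈ 86.787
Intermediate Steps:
Mul(Mul(Add(-20, -33), Pow(Add(77, 3), -1)), Add(-124, -7)) = Mul(Mul(-53, Pow(80, -1)), -131) = Mul(Mul(-53, Rational(1, 80)), -131) = Mul(Rational(-53, 80), -131) = Rational(6943, 80)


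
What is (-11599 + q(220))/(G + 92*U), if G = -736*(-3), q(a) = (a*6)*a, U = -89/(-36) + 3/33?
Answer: 27601299/241937 ≈ 114.08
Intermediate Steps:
U = 1015/396 (U = -89*(-1/36) + 3*(1/33) = 89/36 + 1/11 = 1015/396 ≈ 2.5631)
q(a) = 6*a² (q(a) = (6*a)*a = 6*a²)
G = 2208
(-11599 + q(220))/(G + 92*U) = (-11599 + 6*220²)/(2208 + 92*(1015/396)) = (-11599 + 6*48400)/(2208 + 23345/99) = (-11599 + 290400)/(241937/99) = 278801*(99/241937) = 27601299/241937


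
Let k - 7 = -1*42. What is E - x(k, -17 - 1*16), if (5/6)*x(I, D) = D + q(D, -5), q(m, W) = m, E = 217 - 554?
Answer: -1289/5 ≈ -257.80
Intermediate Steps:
E = -337
k = -35 (k = 7 - 1*42 = 7 - 42 = -35)
x(I, D) = 12*D/5 (x(I, D) = 6*(D + D)/5 = 6*(2*D)/5 = 12*D/5)
E - x(k, -17 - 1*16) = -337 - 12*(-17 - 1*16)/5 = -337 - 12*(-17 - 16)/5 = -337 - 12*(-33)/5 = -337 - 1*(-396/5) = -337 + 396/5 = -1289/5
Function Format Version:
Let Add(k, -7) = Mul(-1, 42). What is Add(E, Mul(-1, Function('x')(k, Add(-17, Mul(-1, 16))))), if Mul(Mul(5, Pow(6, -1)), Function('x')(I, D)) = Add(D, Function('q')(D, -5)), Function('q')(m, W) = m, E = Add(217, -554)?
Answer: Rational(-1289, 5) ≈ -257.80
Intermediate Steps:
E = -337
k = -35 (k = Add(7, Mul(-1, 42)) = Add(7, -42) = -35)
Function('x')(I, D) = Mul(Rational(12, 5), D) (Function('x')(I, D) = Mul(Rational(6, 5), Add(D, D)) = Mul(Rational(6, 5), Mul(2, D)) = Mul(Rational(12, 5), D))
Add(E, Mul(-1, Function('x')(k, Add(-17, Mul(-1, 16))))) = Add(-337, Mul(-1, Mul(Rational(12, 5), Add(-17, Mul(-1, 16))))) = Add(-337, Mul(-1, Mul(Rational(12, 5), Add(-17, -16)))) = Add(-337, Mul(-1, Mul(Rational(12, 5), -33))) = Add(-337, Mul(-1, Rational(-396, 5))) = Add(-337, Rational(396, 5)) = Rational(-1289, 5)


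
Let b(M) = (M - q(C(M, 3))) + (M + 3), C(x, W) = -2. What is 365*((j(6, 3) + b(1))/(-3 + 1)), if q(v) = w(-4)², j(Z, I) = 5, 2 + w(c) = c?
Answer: 4745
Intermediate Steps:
w(c) = -2 + c
q(v) = 36 (q(v) = (-2 - 4)² = (-6)² = 36)
b(M) = -33 + 2*M (b(M) = (M - 1*36) + (M + 3) = (M - 36) + (3 + M) = (-36 + M) + (3 + M) = -33 + 2*M)
365*((j(6, 3) + b(1))/(-3 + 1)) = 365*((5 + (-33 + 2*1))/(-3 + 1)) = 365*((5 + (-33 + 2))/(-2)) = 365*((5 - 31)*(-½)) = 365*(-26*(-½)) = 365*13 = 4745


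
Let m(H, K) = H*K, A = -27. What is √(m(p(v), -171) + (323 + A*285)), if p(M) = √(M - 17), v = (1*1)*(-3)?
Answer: √(-7372 - 342*I*√5) ≈ 4.4474 - 85.975*I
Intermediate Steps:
v = -3 (v = 1*(-3) = -3)
p(M) = √(-17 + M)
√(m(p(v), -171) + (323 + A*285)) = √(√(-17 - 3)*(-171) + (323 - 27*285)) = √(√(-20)*(-171) + (323 - 7695)) = √((2*I*√5)*(-171) - 7372) = √(-342*I*√5 - 7372) = √(-7372 - 342*I*√5)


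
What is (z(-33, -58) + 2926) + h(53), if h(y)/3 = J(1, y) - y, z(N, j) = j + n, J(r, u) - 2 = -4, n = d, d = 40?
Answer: 2743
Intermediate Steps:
n = 40
J(r, u) = -2 (J(r, u) = 2 - 4 = -2)
z(N, j) = 40 + j (z(N, j) = j + 40 = 40 + j)
h(y) = -6 - 3*y (h(y) = 3*(-2 - y) = -6 - 3*y)
(z(-33, -58) + 2926) + h(53) = ((40 - 58) + 2926) + (-6 - 3*53) = (-18 + 2926) + (-6 - 159) = 2908 - 165 = 2743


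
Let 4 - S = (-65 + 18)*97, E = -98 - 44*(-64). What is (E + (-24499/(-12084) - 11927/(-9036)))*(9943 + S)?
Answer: 89800209586258/2274813 ≈ 3.9476e+7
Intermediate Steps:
E = 2718 (E = -98 + 2816 = 2718)
S = 4563 (S = 4 - (-65 + 18)*97 = 4 - (-47)*97 = 4 - 1*(-4559) = 4 + 4559 = 4563)
(E + (-24499/(-12084) - 11927/(-9036)))*(9943 + S) = (2718 + (-24499/(-12084) - 11927/(-9036)))*(9943 + 4563) = (2718 + (-24499*(-1/12084) - 11927*(-1/9036)))*14506 = (2718 + (24499/12084 + 11927/9036))*14506 = (2718 + 7614559/2274813)*14506 = (6190556293/2274813)*14506 = 89800209586258/2274813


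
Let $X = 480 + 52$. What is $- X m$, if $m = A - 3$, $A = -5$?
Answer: $4256$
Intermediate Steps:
$X = 532$
$m = -8$ ($m = -5 - 3 = -8$)
$- X m = \left(-1\right) 532 \left(-8\right) = \left(-532\right) \left(-8\right) = 4256$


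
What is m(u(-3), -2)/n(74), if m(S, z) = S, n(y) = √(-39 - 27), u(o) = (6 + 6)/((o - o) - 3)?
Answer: 2*I*√66/33 ≈ 0.49237*I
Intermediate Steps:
u(o) = -4 (u(o) = 12/(0 - 3) = 12/(-3) = 12*(-⅓) = -4)
n(y) = I*√66 (n(y) = √(-66) = I*√66)
m(u(-3), -2)/n(74) = -4*(-I*√66/66) = -(-2)*I*√66/33 = 2*I*√66/33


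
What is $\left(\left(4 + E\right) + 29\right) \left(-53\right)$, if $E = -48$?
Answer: $795$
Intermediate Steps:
$\left(\left(4 + E\right) + 29\right) \left(-53\right) = \left(\left(4 - 48\right) + 29\right) \left(-53\right) = \left(-44 + 29\right) \left(-53\right) = \left(-15\right) \left(-53\right) = 795$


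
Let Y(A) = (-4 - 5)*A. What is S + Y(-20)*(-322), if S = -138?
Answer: -58098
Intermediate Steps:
Y(A) = -9*A
S + Y(-20)*(-322) = -138 - 9*(-20)*(-322) = -138 + 180*(-322) = -138 - 57960 = -58098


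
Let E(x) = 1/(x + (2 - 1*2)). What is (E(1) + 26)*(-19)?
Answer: -513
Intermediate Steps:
E(x) = 1/x (E(x) = 1/(x + (2 - 2)) = 1/(x + 0) = 1/x)
(E(1) + 26)*(-19) = (1/1 + 26)*(-19) = (1 + 26)*(-19) = 27*(-19) = -513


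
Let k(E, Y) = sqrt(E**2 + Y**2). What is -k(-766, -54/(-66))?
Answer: -sqrt(70997557)/11 ≈ -766.00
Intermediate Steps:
-k(-766, -54/(-66)) = -sqrt((-766)**2 + (-54/(-66))**2) = -sqrt(586756 + (-54*(-1/66))**2) = -sqrt(586756 + (9/11)**2) = -sqrt(586756 + 81/121) = -sqrt(70997557/121) = -sqrt(70997557)/11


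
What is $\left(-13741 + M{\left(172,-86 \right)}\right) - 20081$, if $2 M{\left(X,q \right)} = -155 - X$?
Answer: $- \frac{67971}{2} \approx -33986.0$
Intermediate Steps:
$M{\left(X,q \right)} = - \frac{155}{2} - \frac{X}{2}$ ($M{\left(X,q \right)} = \frac{-155 - X}{2} = - \frac{155}{2} - \frac{X}{2}$)
$\left(-13741 + M{\left(172,-86 \right)}\right) - 20081 = \left(-13741 - \frac{327}{2}\right) - 20081 = - \frac{27809}{2} - 20081 = - \frac{67971}{2}$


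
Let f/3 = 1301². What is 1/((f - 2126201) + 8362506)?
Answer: 1/11314108 ≈ 8.8385e-8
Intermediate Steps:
f = 5077803 (f = 3*1301² = 3*1692601 = 5077803)
1/((f - 2126201) + 8362506) = 1/((5077803 - 2126201) + 8362506) = 1/(2951602 + 8362506) = 1/11314108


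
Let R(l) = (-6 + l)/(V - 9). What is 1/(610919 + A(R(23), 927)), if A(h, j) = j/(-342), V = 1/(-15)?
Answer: 38/23214819 ≈ 1.6369e-6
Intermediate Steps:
V = -1/15 ≈ -0.066667
R(l) = 45/68 - 15*l/136 (R(l) = (-6 + l)/(-1/15 - 9) = (-6 + l)/(-136/15) = (-6 + l)*(-15/136) = 45/68 - 15*l/136)
A(h, j) = -j/342 (A(h, j) = j*(-1/342) = -j/342)
1/(610919 + A(R(23), 927)) = 1/(610919 - 1/342*927) = 1/(610919 - 103/38) = 1/(23214819/38) = 38/23214819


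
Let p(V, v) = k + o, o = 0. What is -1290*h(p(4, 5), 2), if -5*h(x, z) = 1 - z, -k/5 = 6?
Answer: -258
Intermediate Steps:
k = -30 (k = -5*6 = -30)
p(V, v) = -30 (p(V, v) = -30 + 0 = -30)
h(x, z) = -1/5 + z/5 (h(x, z) = -(1 - z)/5 = -1/5 + z/5)
-1290*h(p(4, 5), 2) = -1290*(-1/5 + (1/5)*2) = -1290*(-1/5 + 2/5) = -1290*1/5 = -258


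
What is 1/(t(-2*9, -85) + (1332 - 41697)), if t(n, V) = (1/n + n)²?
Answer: -324/12972635 ≈ -2.4976e-5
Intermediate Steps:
t(n, V) = (n + 1/n)²
1/(t(-2*9, -85) + (1332 - 41697)) = 1/((1 + (-2*9)²)²/(-2*9)² + (1332 - 41697)) = 1/((1 + (-18)²)²/(-18)² - 40365) = 1/((1 + 324)²/324 - 40365) = 1/((1/324)*325² - 40365) = 1/((1/324)*105625 - 40365) = 1/(105625/324 - 40365) = 1/(-12972635/324) = -324/12972635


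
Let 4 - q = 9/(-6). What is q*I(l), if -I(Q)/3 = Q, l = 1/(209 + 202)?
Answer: -11/274 ≈ -0.040146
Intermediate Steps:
l = 1/411 ≈ 0.0024331
I(Q) = -3*Q
q = 11/2 (q = 4 - 9/(-6) = 4 - 9*(-1)/6 = 4 - 1*(-3/2) = 4 + 3/2 = 11/2 ≈ 5.5000)
q*I(l) = 11*(-3*1/411)/2 = (11/2)*(-1/137) = -11/274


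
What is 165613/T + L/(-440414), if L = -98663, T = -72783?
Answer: -65757294653/32054652162 ≈ -2.0514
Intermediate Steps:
165613/T + L/(-440414) = 165613/(-72783) - 98663/(-440414) = 165613*(-1/72783) - 98663*(-1/440414) = -165613/72783 + 98663/440414 = -65757294653/32054652162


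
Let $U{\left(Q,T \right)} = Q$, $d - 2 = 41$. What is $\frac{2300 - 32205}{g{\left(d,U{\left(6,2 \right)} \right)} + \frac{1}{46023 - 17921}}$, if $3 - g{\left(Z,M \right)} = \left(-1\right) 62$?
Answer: $- \frac{840390310}{1826631} \approx -460.08$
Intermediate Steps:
$d = 43$ ($d = 2 + 41 = 43$)
$g{\left(Z,M \right)} = 65$ ($g{\left(Z,M \right)} = 3 - \left(-1\right) 62 = 3 - -62 = 3 + 62 = 65$)
$\frac{2300 - 32205}{g{\left(d,U{\left(6,2 \right)} \right)} + \frac{1}{46023 - 17921}} = \frac{2300 - 32205}{65 + \frac{1}{46023 - 17921}} = - \frac{29905}{65 + \frac{1}{28102}} = - \frac{29905}{\frac{1826631}{28102}} = \left(-29905\right) \frac{28102}{1826631} = - \frac{840390310}{1826631}$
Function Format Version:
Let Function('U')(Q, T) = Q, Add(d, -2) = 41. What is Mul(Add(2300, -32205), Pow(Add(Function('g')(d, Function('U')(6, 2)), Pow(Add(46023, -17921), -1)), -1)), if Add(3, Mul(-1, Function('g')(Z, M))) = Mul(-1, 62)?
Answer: Rational(-840390310, 1826631) ≈ -460.08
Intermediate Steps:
d = 43 (d = Add(2, 41) = 43)
Function('g')(Z, M) = 65 (Function('g')(Z, M) = Add(3, Mul(-1, Mul(-1, 62))) = Add(3, Mul(-1, -62)) = Add(3, 62) = 65)
Mul(Add(2300, -32205), Pow(Add(Function('g')(d, Function('U')(6, 2)), Pow(Add(46023, -17921), -1)), -1)) = Mul(Add(2300, -32205), Pow(Add(65, Pow(Add(46023, -17921), -1)), -1)) = Mul(-29905, Pow(Add(65, Pow(28102, -1)), -1)) = Mul(-29905, Pow(Add(65, Rational(1, 28102)), -1)) = Mul(-29905, Pow(Rational(1826631, 28102), -1)) = Mul(-29905, Rational(28102, 1826631)) = Rational(-840390310, 1826631)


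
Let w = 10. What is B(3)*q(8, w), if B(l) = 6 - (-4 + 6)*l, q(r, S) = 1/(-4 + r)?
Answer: 0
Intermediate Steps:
B(l) = 6 - 2*l
B(3)*q(8, w) = (6 - 2*3)/(-4 + 8) = (6 - 6)/4 = 0*(¼) = 0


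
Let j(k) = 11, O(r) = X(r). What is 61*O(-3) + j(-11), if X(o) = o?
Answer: -172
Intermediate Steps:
O(r) = r
61*O(-3) + j(-11) = 61*(-3) + 11 = -183 + 11 = -172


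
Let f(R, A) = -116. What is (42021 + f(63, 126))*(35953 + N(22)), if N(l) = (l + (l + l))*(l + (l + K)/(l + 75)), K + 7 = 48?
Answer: 152217523915/97 ≈ 1.5693e+9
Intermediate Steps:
K = 41 (K = -7 + 48 = 41)
N(l) = 3*l*(l + (41 + l)/(75 + l)) (N(l) = (l + (l + l))*(l + (l + 41)/(l + 75)) = (l + 2*l)*(l + (41 + l)/(75 + l)) = (3*l)*(l + (41 + l)/(75 + l)) = 3*l*(l + (41 + l)/(75 + l)))
(42021 + f(63, 126))*(35953 + N(22)) = (42021 - 116)*(35953 + 3*22*(41 + 22**2 + 76*22)/(75 + 22)) = 41905*(35953 + 3*22*(41 + 484 + 1672)/97) = 41905*(35953 + 3*22*(1/97)*2197) = 41905*(35953 + 145002/97) = 41905*(3632443/97) = 152217523915/97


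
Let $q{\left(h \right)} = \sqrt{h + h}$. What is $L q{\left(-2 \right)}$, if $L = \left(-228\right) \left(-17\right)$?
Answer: $7752 i \approx 7752.0 i$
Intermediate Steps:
$L = 3876$
$q{\left(h \right)} = \sqrt{2} \sqrt{h}$ ($q{\left(h \right)} = \sqrt{2 h} = \sqrt{2} \sqrt{h}$)
$L q{\left(-2 \right)} = 3876 \sqrt{2} \sqrt{-2} = 3876 \sqrt{2} i \sqrt{2} = 3876 \cdot 2 i = 7752 i$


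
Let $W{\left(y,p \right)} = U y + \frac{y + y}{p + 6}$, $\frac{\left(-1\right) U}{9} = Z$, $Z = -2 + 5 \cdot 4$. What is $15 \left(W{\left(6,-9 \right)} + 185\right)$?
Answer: $-11865$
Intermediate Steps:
$Z = 18$ ($Z = -2 + 20 = 18$)
$U = -162$ ($U = \left(-9\right) 18 = -162$)
$W{\left(y,p \right)} = - 162 y + \frac{2 y}{6 + p}$ ($W{\left(y,p \right)} = - 162 y + \frac{y + y}{p + 6} = - 162 y + \frac{2 y}{6 + p}$)
$15 \left(W{\left(6,-9 \right)} + 185\right) = 15 \left(\left(-2\right) 6 \frac{1}{6 - 9} \left(485 + 81 \left(-9\right)\right) + 185\right) = 15 \left(\left(-2\right) 6 \frac{1}{-3} \left(485 - 729\right) + 185\right) = 15 \left(\left(-2\right) 6 \left(- \frac{1}{3}\right) \left(-244\right) + 185\right) = 15 \left(-976 + 185\right) = 15 \left(-791\right) = -11865$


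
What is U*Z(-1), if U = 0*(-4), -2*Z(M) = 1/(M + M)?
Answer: 0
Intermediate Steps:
Z(M) = -1/(4*M) (Z(M) = -1/(2*(M + M)) = -1/(2*M)/2 = -1/(4*M))
U = 0
U*Z(-1) = 0*(-¼/(-1)) = 0*(-¼*(-1)) = 0*(¼) = 0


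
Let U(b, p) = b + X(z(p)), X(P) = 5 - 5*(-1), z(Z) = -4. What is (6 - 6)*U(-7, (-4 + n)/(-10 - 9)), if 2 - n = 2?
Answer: 0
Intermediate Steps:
X(P) = 10 (X(P) = 5 + 5 = 10)
n = 0 (n = 2 - 1*2 = 2 - 2 = 0)
U(b, p) = 10 + b (U(b, p) = b + 10 = 10 + b)
(6 - 6)*U(-7, (-4 + n)/(-10 - 9)) = (6 - 6)*(10 - 7) = 0*3 = 0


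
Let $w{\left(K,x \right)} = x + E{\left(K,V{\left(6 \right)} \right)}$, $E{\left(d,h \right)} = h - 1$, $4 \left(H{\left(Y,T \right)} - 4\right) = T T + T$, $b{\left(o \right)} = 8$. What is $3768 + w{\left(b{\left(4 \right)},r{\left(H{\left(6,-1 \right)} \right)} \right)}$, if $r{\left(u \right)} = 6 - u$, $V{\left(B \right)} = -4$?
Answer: $3765$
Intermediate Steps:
$H{\left(Y,T \right)} = 4 + \frac{T}{4} + \frac{T^{2}}{4}$ ($H{\left(Y,T \right)} = 4 + \frac{T T + T}{4} = 4 + \frac{T^{2} + T}{4} = 4 + \frac{T + T^{2}}{4} = 4 + \left(\frac{T}{4} + \frac{T^{2}}{4}\right) = 4 + \frac{T}{4} + \frac{T^{2}}{4}$)
$E{\left(d,h \right)} = -1 + h$
$w{\left(K,x \right)} = -5 + x$ ($w{\left(K,x \right)} = x - 5 = -5 + x$)
$3768 + w{\left(b{\left(4 \right)},r{\left(H{\left(6,-1 \right)} \right)} \right)} = 3768 - 3 = 3765$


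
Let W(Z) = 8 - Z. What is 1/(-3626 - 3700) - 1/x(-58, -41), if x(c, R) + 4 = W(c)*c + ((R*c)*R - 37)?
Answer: -1161/9168082 ≈ -0.00012663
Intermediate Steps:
x(c, R) = -41 + c*R**2 + c*(8 - c) (x(c, R) = -4 + ((8 - c)*c + ((R*c)*R - 37)) = -4 + (c*(8 - c) + (c*R**2 - 37)) = -4 + (c*(8 - c) + (-37 + c*R**2)) = -4 + (-37 + c*R**2 + c*(8 - c)) = -41 + c*R**2 + c*(8 - c))
1/(-3626 - 3700) - 1/x(-58, -41) = 1/(-3626 - 3700) - 1/(-41 - 58*(-41)**2 - 1*(-58)*(-8 - 58)) = 1/(-7326) - 1/(-41 - 58*1681 - 1*(-58)*(-66)) = -1/7326 - 1/(-41 - 97498 - 3828) = -1/7326 - 1/(-101367) = -1/7326 - 1*(-1/101367) = -1/7326 + 1/101367 = -1161/9168082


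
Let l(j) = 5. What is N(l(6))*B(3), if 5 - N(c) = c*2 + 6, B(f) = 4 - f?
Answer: -11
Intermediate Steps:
N(c) = -1 - 2*c (N(c) = 5 - (c*2 + 6) = 5 - (2*c + 6) = 5 - (6 + 2*c) = 5 + (-6 - 2*c) = -1 - 2*c)
N(l(6))*B(3) = (-1 - 2*5)*(4 - 1*3) = (-1 - 10)*(4 - 3) = -11*1 = -11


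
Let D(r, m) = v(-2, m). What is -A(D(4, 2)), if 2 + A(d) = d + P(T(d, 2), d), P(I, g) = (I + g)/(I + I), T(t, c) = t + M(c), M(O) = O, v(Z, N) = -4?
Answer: 9/2 ≈ 4.5000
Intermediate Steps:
D(r, m) = -4
T(t, c) = c + t (T(t, c) = t + c = c + t)
P(I, g) = (I + g)/(2*I) (P(I, g) = (I + g)/((2*I)) = (I + g)*(1/(2*I)) = (I + g)/(2*I))
A(d) = -2 + d + (2 + 2*d)/(2*(2 + d)) (A(d) = -2 + (d + ((2 + d) + d)/(2*(2 + d))) = -2 + (d + (2 + 2*d)/(2*(2 + d))) = -2 + d + (2 + 2*d)/(2*(2 + d)))
-A(D(4, 2)) = -(-3 - 4 + (-4)²)/(2 - 4) = -(-3 - 4 + 16)/(-2) = -(-1)*9/2 = -1*(-9/2) = 9/2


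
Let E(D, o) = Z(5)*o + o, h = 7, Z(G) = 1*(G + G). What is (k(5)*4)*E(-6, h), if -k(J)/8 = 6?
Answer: -14784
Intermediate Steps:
k(J) = -48 (k(J) = -8*6 = -48)
Z(G) = 2*G (Z(G) = 1*(2*G) = 2*G)
E(D, o) = 11*o (E(D, o) = (2*5)*o + o = 10*o + o = 11*o)
(k(5)*4)*E(-6, h) = (-48*4)*(11*7) = -192*77 = -14784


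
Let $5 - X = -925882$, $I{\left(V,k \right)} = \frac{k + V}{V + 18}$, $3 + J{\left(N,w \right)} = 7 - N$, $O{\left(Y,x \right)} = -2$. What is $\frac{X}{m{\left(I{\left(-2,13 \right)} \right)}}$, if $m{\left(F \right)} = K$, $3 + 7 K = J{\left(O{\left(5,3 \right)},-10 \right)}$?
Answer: $2160403$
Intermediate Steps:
$J{\left(N,w \right)} = 4 - N$ ($J{\left(N,w \right)} = -3 - \left(-7 + N\right) = 4 - N$)
$K = \frac{3}{7}$ ($K = - \frac{3}{7} + \frac{4 - -2}{7} = - \frac{3}{7} + \frac{4 + 2}{7} = - \frac{3}{7} + \frac{1}{7} \cdot 6 = - \frac{3}{7} + \frac{6}{7} = \frac{3}{7} \approx 0.42857$)
$I{\left(V,k \right)} = \frac{V + k}{18 + V}$
$X = 925887$ ($X = 5 - -925882 = 5 + 925882 = 925887$)
$m{\left(F \right)} = \frac{3}{7}$
$\frac{X}{m{\left(I{\left(-2,13 \right)} \right)}} = \frac{925887}{\frac{3}{7}} = 925887 \cdot \frac{7}{3} = 2160403$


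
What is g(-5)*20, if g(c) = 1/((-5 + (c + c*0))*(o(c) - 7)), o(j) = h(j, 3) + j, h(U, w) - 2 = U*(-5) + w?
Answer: -⅑ ≈ -0.11111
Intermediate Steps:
h(U, w) = 2 + w - 5*U (h(U, w) = 2 + (U*(-5) + w) = 2 + (-5*U + w) = 2 + (w - 5*U) = 2 + w - 5*U)
o(j) = 5 - 4*j (o(j) = (2 + 3 - 5*j) + j = (5 - 5*j) + j = 5 - 4*j)
g(c) = 1/((-5 + c)*(-2 - 4*c)) (g(c) = 1/((-5 + (c + c*0))*((5 - 4*c) - 7)) = 1/((-5 + (c + 0))*(-2 - 4*c)) = 1/((-5 + c)*(-2 - 4*c)))
g(-5)*20 = 20/(10 - 4*(-5)² + 18*(-5)) = 20/(10 - 4*25 - 90) = 20/(10 - 100 - 90) = 20/(-180) = -1/180*20 = -⅑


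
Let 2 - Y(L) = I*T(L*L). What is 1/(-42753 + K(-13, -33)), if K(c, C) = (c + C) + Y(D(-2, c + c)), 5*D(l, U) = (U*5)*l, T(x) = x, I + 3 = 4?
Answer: -1/45501 ≈ -2.1978e-5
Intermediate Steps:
I = 1 (I = -3 + 4 = 1)
D(l, U) = U*l (D(l, U) = ((U*5)*l)/5 = ((5*U)*l)/5 = (5*U*l)/5 = U*l)
Y(L) = 2 - L² (Y(L) = 2 - L*L = 2 - L²)
K(c, C) = 2 + C + c - 16*c² (K(c, C) = (c + C) + (2 - ((c + c)*(-2))²) = (C + c) + (2 - ((2*c)*(-2))²) = (C + c) + (2 - (-4*c)²) = (C + c) + (2 - 16*c²) = 2 + C + c - 16*c²)
1/(-42753 + K(-13, -33)) = 1/(-42753 + (2 - 33 - 13 - 16*(-13)²)) = 1/(-42753 + (2 - 33 - 13 - 16*169)) = 1/(-42753 + (2 - 33 - 13 - 2704)) = 1/(-42753 - 2748) = 1/(-45501) = -1/45501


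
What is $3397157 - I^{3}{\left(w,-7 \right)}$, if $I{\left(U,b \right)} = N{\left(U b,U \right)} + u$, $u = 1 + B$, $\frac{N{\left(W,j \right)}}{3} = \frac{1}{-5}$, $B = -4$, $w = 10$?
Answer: $\frac{424650457}{125} \approx 3.3972 \cdot 10^{6}$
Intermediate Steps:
$N{\left(W,j \right)} = - \frac{3}{5}$ ($N{\left(W,j \right)} = \frac{3}{-5} = 3 \left(- \frac{1}{5}\right) = - \frac{3}{5}$)
$u = -3$ ($u = 1 - 4 = -3$)
$I{\left(U,b \right)} = - \frac{18}{5}$ ($I{\left(U,b \right)} = - \frac{3}{5} - 3 = - \frac{18}{5}$)
$3397157 - I^{3}{\left(w,-7 \right)} = 3397157 - \left(- \frac{18}{5}\right)^{3} = 3397157 - - \frac{5832}{125} = 3397157 + \frac{5832}{125} = \frac{424650457}{125}$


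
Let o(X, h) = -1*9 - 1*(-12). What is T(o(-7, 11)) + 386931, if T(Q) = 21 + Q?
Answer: 386955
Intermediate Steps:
o(X, h) = 3 (o(X, h) = -9 + 12 = 3)
T(o(-7, 11)) + 386931 = (21 + 3) + 386931 = 24 + 386931 = 386955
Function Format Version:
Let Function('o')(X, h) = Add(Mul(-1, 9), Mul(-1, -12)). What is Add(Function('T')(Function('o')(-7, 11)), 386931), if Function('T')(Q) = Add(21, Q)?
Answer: 386955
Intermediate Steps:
Function('o')(X, h) = 3 (Function('o')(X, h) = Add(-9, 12) = 3)
Add(Function('T')(Function('o')(-7, 11)), 386931) = Add(Add(21, 3), 386931) = Add(24, 386931) = 386955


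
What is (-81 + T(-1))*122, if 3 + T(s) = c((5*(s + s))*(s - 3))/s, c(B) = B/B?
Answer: -10370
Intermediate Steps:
c(B) = 1
T(s) = -3 + 1/s
(-81 + T(-1))*122 = (-81 + (-3 + 1/(-1)))*122 = (-81 + (-3 - 1))*122 = (-81 - 4)*122 = -85*122 = -10370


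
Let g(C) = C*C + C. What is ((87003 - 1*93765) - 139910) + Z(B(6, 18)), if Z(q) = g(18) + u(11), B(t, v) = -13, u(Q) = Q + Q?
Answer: -146308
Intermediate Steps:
u(Q) = 2*Q
g(C) = C + C² (g(C) = C² + C = C + C²)
Z(q) = 364 (Z(q) = 18*(1 + 18) + 2*11 = 18*19 + 22 = 342 + 22 = 364)
((87003 - 1*93765) - 139910) + Z(B(6, 18)) = ((87003 - 1*93765) - 139910) + 364 = ((87003 - 93765) - 139910) + 364 = (-6762 - 139910) + 364 = -146672 + 364 = -146308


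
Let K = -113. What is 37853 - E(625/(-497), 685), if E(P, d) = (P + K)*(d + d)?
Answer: 96609761/497 ≈ 1.9439e+5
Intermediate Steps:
E(P, d) = 2*d*(-113 + P) (E(P, d) = (P - 113)*(d + d) = (-113 + P)*(2*d) = 2*d*(-113 + P))
37853 - E(625/(-497), 685) = 37853 - 2*685*(-113 + 625/(-497)) = 37853 - 2*685*(-113 + 625*(-1/497)) = 37853 - 2*685*(-113 - 625/497) = 37853 - 2*685*(-56786)/497 = 37853 - 1*(-77796820/497) = 37853 + 77796820/497 = 96609761/497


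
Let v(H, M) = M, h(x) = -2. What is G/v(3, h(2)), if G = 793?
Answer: -793/2 ≈ -396.50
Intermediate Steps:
G/v(3, h(2)) = 793/(-2) = 793*(-1/2) = -793/2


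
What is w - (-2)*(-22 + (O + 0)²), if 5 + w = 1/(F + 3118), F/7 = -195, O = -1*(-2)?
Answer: -71872/1753 ≈ -40.999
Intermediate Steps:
O = 2
F = -1365 (F = 7*(-195) = -1365)
w = -8764/1753 (w = -5 + 1/(-1365 + 3118) = -5 + 1/1753 = -8764/1753 ≈ -4.9994)
w - (-2)*(-22 + (O + 0)²) = -8764/1753 - (-2)*(-22 + (2 + 0)²) = -8764/1753 - (-2)*(-22 + 2²) = -8764/1753 - (-2)*(-22 + 4) = -8764/1753 - (-2)*(-18) = -8764/1753 - 1*36 = -8764/1753 - 36 = -71872/1753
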